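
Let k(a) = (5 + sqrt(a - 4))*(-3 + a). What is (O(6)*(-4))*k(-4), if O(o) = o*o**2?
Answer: 30240 + 12096*I*sqrt(2) ≈ 30240.0 + 17106.0*I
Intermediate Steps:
O(o) = o**3
k(a) = (-3 + a)*(5 + sqrt(-4 + a)) (k(a) = (5 + sqrt(-4 + a))*(-3 + a) = (-3 + a)*(5 + sqrt(-4 + a)))
(O(6)*(-4))*k(-4) = (6**3*(-4))*(-15 - 3*sqrt(-4 - 4) + 5*(-4) - 4*sqrt(-4 - 4)) = (216*(-4))*(-15 - 6*I*sqrt(2) - 20 - 8*I*sqrt(2)) = -864*(-15 - 6*I*sqrt(2) - 20 - 8*I*sqrt(2)) = -864*(-35 - 14*I*sqrt(2)) = 30240 + 12096*I*sqrt(2)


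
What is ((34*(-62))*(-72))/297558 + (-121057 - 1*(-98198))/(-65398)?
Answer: 929318065/1081094338 ≈ 0.85961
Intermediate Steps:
((34*(-62))*(-72))/297558 + (-121057 - 1*(-98198))/(-65398) = -2108*(-72)*(1/297558) + (-121057 + 98198)*(-1/65398) = 151776*(1/297558) - 22859*(-1/65398) = 8432/16531 + 22859/65398 = 929318065/1081094338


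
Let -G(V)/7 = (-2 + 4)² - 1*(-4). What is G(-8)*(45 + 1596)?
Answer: -91896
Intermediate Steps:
G(V) = -56 (G(V) = -7*((-2 + 4)² - 1*(-4)) = -7*(2² + 4) = -7*(4 + 4) = -7*8 = -56)
G(-8)*(45 + 1596) = -56*(45 + 1596) = -56*1641 = -91896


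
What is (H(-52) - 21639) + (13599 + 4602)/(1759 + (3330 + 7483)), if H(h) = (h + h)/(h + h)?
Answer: -272014735/12572 ≈ -21637.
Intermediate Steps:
H(h) = 1 (H(h) = (2*h)/((2*h)) = (2*h)*(1/(2*h)) = 1)
(H(-52) - 21639) + (13599 + 4602)/(1759 + (3330 + 7483)) = (1 - 21639) + (13599 + 4602)/(1759 + (3330 + 7483)) = -21638 + 18201/(1759 + 10813) = -21638 + 18201/12572 = -272014735/12572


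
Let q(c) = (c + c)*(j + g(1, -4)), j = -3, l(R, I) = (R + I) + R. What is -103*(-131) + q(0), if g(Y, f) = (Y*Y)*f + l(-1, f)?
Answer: 13493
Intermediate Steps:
l(R, I) = I + 2*R (l(R, I) = (I + R) + R = I + 2*R)
g(Y, f) = -2 + f + f*Y**2 (g(Y, f) = (Y*Y)*f + (f + 2*(-1)) = Y**2*f + (f - 2) = f*Y**2 + (-2 + f) = -2 + f + f*Y**2)
q(c) = -26*c (q(c) = (c + c)*(-3 + (-2 - 4 - 4*1**2)) = (2*c)*(-3 + (-2 - 4 - 4*1)) = (2*c)*(-3 + (-2 - 4 - 4)) = (2*c)*(-3 - 10) = (2*c)*(-13) = -26*c)
-103*(-131) + q(0) = -103*(-131) - 26*0 = 13493 + 0 = 13493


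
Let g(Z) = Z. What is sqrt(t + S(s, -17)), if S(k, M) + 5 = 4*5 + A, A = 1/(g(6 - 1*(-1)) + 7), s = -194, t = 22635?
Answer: sqrt(4439414)/14 ≈ 150.50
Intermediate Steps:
A = 1/14 (A = 1/((6 - 1*(-1)) + 7) = 1/((6 + 1) + 7) = 1/(7 + 7) = 1/14 ≈ 0.071429)
S(k, M) = 211/14 (S(k, M) = -5 + (4*5 + 1/14) = -5 + (20 + 1/14) = -5 + 281/14 = 211/14)
sqrt(t + S(s, -17)) = sqrt(22635 + 211/14) = sqrt(317101/14) = sqrt(4439414)/14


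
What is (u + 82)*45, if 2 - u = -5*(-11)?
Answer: 1305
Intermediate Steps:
u = -53 (u = 2 - (-5)*(-11) = 2 - 1*55 = 2 - 55 = -53)
(u + 82)*45 = (-53 + 82)*45 = 29*45 = 1305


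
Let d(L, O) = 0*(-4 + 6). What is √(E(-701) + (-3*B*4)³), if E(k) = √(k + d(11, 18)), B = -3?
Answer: √(46656 + I*√701) ≈ 216.0 + 0.0613*I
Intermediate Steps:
d(L, O) = 0 (d(L, O) = 0*2 = 0)
E(k) = √k (E(k) = √(k + 0) = √k)
√(E(-701) + (-3*B*4)³) = √(√(-701) + (-3*(-3)*4)³) = √(I*√701 + (9*4)³) = √(I*√701 + 36³) = √(I*√701 + 46656) = √(46656 + I*√701)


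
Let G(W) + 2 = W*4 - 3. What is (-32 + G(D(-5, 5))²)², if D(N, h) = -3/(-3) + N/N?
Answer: 529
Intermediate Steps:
D(N, h) = 2 (D(N, h) = -3*(-⅓) + 1 = 1 + 1 = 2)
G(W) = -5 + 4*W (G(W) = -2 + (W*4 - 3) = -2 + (4*W - 3) = -2 + (-3 + 4*W) = -5 + 4*W)
(-32 + G(D(-5, 5))²)² = (-32 + (-5 + 4*2)²)² = (-32 + (-5 + 8)²)² = (-32 + 3²)² = (-32 + 9)² = (-23)² = 529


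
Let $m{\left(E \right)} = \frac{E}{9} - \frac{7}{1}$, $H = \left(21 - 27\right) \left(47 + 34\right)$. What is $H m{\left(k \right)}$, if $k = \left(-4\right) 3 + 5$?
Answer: $3780$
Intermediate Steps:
$k = -7$ ($k = -12 + 5 = -7$)
$H = -486$ ($H = \left(-6\right) 81 = -486$)
$m{\left(E \right)} = -7 + \frac{E}{9}$ ($m{\left(E \right)} = E \frac{1}{9} - 7 = \frac{E}{9} - 7 = -7 + \frac{E}{9}$)
$H m{\left(k \right)} = - 486 \left(-7 + \frac{1}{9} \left(-7\right)\right) = - 486 \left(-7 - \frac{7}{9}\right) = \left(-486\right) \left(- \frac{70}{9}\right) = 3780$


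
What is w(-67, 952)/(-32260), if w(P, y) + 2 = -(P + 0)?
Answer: -13/6452 ≈ -0.0020149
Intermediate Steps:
w(P, y) = -2 - P (w(P, y) = -2 - (P + 0) = -2 - P)
w(-67, 952)/(-32260) = (-2 - 1*(-67))/(-32260) = (-2 + 67)*(-1/32260) = 65*(-1/32260) = -13/6452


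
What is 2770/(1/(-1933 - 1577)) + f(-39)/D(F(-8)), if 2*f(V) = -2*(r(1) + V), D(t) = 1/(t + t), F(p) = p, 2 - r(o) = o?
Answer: -9723308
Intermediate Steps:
r(o) = 2 - o
D(t) = 1/(2*t)
f(V) = -1 - V (f(V) = (-2*((2 - 1*1) + V))/2 = (-2*((2 - 1) + V))/2 = (-2*(1 + V))/2 = (-2 - 2*V)/2 = -1 - V)
2770/(1/(-1933 - 1577)) + f(-39)/D(F(-8)) = 2770/(1/(-1933 - 1577)) + (-1 - 1*(-39))/(((½)/(-8))) = 2770/(1/(-3510)) + (-1 + 39)/(((½)*(-⅛))) = 2770/(-1/3510) + 38/(-1/16) = 2770*(-3510) + 38*(-16) = -9722700 - 608 = -9723308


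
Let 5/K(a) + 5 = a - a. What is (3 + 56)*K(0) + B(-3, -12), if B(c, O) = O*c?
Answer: -23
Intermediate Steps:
K(a) = -1 (K(a) = 5/(-5 + (a - a)) = 5/(-5 + 0) = 5/(-5) = 5*(-⅕) = -1)
(3 + 56)*K(0) + B(-3, -12) = (3 + 56)*(-1) - 12*(-3) = 59*(-1) + 36 = -59 + 36 = -23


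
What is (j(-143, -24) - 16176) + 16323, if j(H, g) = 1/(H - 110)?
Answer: 37190/253 ≈ 147.00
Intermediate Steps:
j(H, g) = 1/(-110 + H)
(j(-143, -24) - 16176) + 16323 = (1/(-110 - 143) - 16176) + 16323 = (1/(-253) - 16176) + 16323 = (-1/253 - 16176) + 16323 = -4092529/253 + 16323 = 37190/253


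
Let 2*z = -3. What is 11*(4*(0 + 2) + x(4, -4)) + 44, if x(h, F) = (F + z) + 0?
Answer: 143/2 ≈ 71.500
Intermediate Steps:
z = -3/2 (z = (½)*(-3) = -3/2 ≈ -1.5000)
x(h, F) = -3/2 + F (x(h, F) = (F - 3/2) + 0 = (-3/2 + F) + 0 = -3/2 + F)
11*(4*(0 + 2) + x(4, -4)) + 44 = 11*(4*(0 + 2) + (-3/2 - 4)) + 44 = 11*(4*2 - 11/2) + 44 = 11*(8 - 11/2) + 44 = 11*(5/2) + 44 = 55/2 + 44 = 143/2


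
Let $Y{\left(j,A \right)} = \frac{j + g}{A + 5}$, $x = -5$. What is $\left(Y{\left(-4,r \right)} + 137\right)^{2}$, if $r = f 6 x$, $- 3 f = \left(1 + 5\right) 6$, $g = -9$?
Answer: $\frac{2499200064}{133225} \approx 18759.0$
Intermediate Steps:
$f = -12$ ($f = - \frac{\left(1 + 5\right) 6}{3} = - \frac{6 \cdot 6}{3} = \left(- \frac{1}{3}\right) 36 = -12$)
$r = 360$ ($r = \left(-12\right) 6 \left(-5\right) = \left(-72\right) \left(-5\right) = 360$)
$Y{\left(j,A \right)} = \frac{-9 + j}{5 + A}$ ($Y{\left(j,A \right)} = \frac{j - 9}{A + 5} = \frac{-9 + j}{5 + A}$)
$\left(Y{\left(-4,r \right)} + 137\right)^{2} = \left(\frac{-9 - 4}{5 + 360} + 137\right)^{2} = \left(\frac{1}{365} \left(-13\right) + 137\right)^{2} = \left(- \frac{13}{365} + 137\right)^{2} = \left(\frac{49992}{365}\right)^{2} = \frac{2499200064}{133225}$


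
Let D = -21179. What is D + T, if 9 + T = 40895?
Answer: 19707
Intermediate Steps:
T = 40886 (T = -9 + 40895 = 40886)
D + T = -21179 + 40886 = 19707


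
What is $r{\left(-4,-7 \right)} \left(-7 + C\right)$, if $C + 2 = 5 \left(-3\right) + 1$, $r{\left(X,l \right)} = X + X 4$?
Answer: $460$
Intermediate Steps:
$r{\left(X,l \right)} = 5 X$ ($r{\left(X,l \right)} = X + 4 X = 5 X$)
$C = -16$ ($C = -2 + \left(5 \left(-3\right) + 1\right) = -2 + \left(-15 + 1\right) = -2 - 14 = -16$)
$r{\left(-4,-7 \right)} \left(-7 + C\right) = 5 \left(-4\right) \left(-7 - 16\right) = \left(-20\right) \left(-23\right) = 460$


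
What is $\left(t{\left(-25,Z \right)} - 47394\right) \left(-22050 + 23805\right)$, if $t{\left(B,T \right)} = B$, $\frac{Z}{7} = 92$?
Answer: $-83220345$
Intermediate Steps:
$Z = 644$ ($Z = 7 \cdot 92 = 644$)
$\left(t{\left(-25,Z \right)} - 47394\right) \left(-22050 + 23805\right) = \left(-25 - 47394\right) \left(-22050 + 23805\right) = \left(-47419\right) 1755 = -83220345$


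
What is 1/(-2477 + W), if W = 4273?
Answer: 1/1796 ≈ 0.00055679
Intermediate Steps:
1/(-2477 + W) = 1/(-2477 + 4273) = 1/1796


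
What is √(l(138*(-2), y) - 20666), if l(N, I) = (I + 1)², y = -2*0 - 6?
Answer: I*√20641 ≈ 143.67*I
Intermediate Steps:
y = -6 (y = 0 - 6 = -6)
l(N, I) = (1 + I)²
√(l(138*(-2), y) - 20666) = √((1 - 6)² - 20666) = √((-5)² - 20666) = √(25 - 20666) = √(-20641) = I*√20641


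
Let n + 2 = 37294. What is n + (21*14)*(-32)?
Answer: 27884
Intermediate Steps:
n = 37292 (n = -2 + 37294 = 37292)
n + (21*14)*(-32) = 37292 + (21*14)*(-32) = 37292 + 294*(-32) = 37292 - 9408 = 27884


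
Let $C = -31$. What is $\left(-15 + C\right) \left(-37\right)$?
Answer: $1702$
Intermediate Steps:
$\left(-15 + C\right) \left(-37\right) = \left(-15 - 31\right) \left(-37\right) = \left(-46\right) \left(-37\right) = 1702$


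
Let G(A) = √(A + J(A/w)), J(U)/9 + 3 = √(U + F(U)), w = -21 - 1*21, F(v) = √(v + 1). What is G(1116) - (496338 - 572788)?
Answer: 76450 + 3*√(5929 + 7*√7*√(-186 + I*√1253))/7 ≈ 76483.0 + 0.70449*I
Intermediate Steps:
F(v) = √(1 + v)
w = -42 (w = -21 - 21 = -42)
J(U) = -27 + 9*√(U + √(1 + U))
G(A) = √(-27 + A + 9*√(√(1 - A/42) - A/42)) (G(A) = √(A + (-27 + 9*√(A/(-42) + √(1 + A/(-42))))) = √(A + (-27 + 9*√(A*(-1/42) + √(1 + A*(-1/42))))) = √(A + (-27 + 9*√(-A/42 + √(1 - A/42)))) = √(A + (-27 + 9*√(√(1 - A/42) - A/42))) = √(-27 + A + 9*√(√(1 - A/42) - A/42)))
G(1116) - (496338 - 572788) = √(-5292 + 196*1116 + 42*√42*√(-1*1116 + √42*√(42 - 1*1116)))/14 - (496338 - 572788) = √(-5292 + 218736 + 42*√42*√(-1116 + √42*√(42 - 1116)))/14 - 1*(-76450) = √(-5292 + 218736 + 42*√42*√(-1116 + √42*√(-1074)))/14 + 76450 = √(-5292 + 218736 + 42*√42*√(-1116 + √42*(I*√1074)))/14 + 76450 = √(-5292 + 218736 + 42*√42*√(-1116 + 6*I*√1253))/14 + 76450 = √(213444 + 42*√42*√(-1116 + 6*I*√1253))/14 + 76450 = 76450 + √(213444 + 42*√42*√(-1116 + 6*I*√1253))/14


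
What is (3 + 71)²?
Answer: 5476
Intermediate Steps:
(3 + 71)² = 74² = 5476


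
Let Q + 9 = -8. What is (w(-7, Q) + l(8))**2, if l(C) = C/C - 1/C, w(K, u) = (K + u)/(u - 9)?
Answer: 34969/10816 ≈ 3.2331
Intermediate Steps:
Q = -17 (Q = -9 - 8 = -17)
w(K, u) = (K + u)/(-9 + u)
l(C) = 1 - 1/C
(w(-7, Q) + l(8))**2 = ((-7 - 17)/(-9 - 17) + (-1 + 8)/8)**2 = (-24/(-26) + (1/8)*7)**2 = (-1/26*(-24) + 7/8)**2 = (12/13 + 7/8)**2 = (187/104)**2 = 34969/10816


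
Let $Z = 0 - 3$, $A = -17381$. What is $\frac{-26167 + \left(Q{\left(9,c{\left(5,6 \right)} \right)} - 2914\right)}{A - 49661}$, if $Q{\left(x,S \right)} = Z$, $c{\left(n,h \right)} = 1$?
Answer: $\frac{14542}{33521} \approx 0.43382$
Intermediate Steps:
$Z = -3$
$Q{\left(x,S \right)} = -3$
$\frac{-26167 + \left(Q{\left(9,c{\left(5,6 \right)} \right)} - 2914\right)}{A - 49661} = \frac{-26167 - 2917}{-17381 - 49661} = \frac{-26167 - 2917}{-67042} = \left(-26167 - 2917\right) \left(- \frac{1}{67042}\right) = \left(-29084\right) \left(- \frac{1}{67042}\right) = \frac{14542}{33521}$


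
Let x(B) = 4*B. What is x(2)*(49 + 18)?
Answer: 536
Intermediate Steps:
x(2)*(49 + 18) = (4*2)*(49 + 18) = 8*67 = 536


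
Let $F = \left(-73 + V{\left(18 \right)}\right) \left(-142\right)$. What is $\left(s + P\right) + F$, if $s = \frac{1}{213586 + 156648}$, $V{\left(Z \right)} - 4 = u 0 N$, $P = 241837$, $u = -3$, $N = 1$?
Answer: $\frac{93163832591}{370234} \approx 2.5164 \cdot 10^{5}$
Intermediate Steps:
$V{\left(Z \right)} = 4$ ($V{\left(Z \right)} = 4 + \left(-3\right) 0 \cdot 1 = 4 + 0 \cdot 1 = 4 + 0 = 4$)
$F = 9798$ ($F = \left(-73 + 4\right) \left(-142\right) = \left(-69\right) \left(-142\right) = 9798$)
$s = \frac{1}{370234} \approx 2.701 \cdot 10^{-6}$
$\left(s + P\right) + F = \left(\frac{1}{370234} + 241837\right) + 9798 = \frac{89536279859}{370234} + 9798 = \frac{93163832591}{370234}$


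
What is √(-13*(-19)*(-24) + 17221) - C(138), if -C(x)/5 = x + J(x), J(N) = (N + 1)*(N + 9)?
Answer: 102855 + √11293 ≈ 1.0296e+5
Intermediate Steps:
J(N) = (1 + N)*(9 + N)
C(x) = -45 - 55*x - 5*x² (C(x) = -5*(x + (9 + x² + 10*x)) = -5*(9 + x² + 11*x) = -45 - 55*x - 5*x²)
√(-13*(-19)*(-24) + 17221) - C(138) = √(-13*(-19)*(-24) + 17221) - (-45 - 55*138 - 5*138²) = √(247*(-24) + 17221) - (-45 - 7590 - 5*19044) = √(-5928 + 17221) - (-45 - 7590 - 95220) = √11293 - 1*(-102855) = √11293 + 102855 = 102855 + √11293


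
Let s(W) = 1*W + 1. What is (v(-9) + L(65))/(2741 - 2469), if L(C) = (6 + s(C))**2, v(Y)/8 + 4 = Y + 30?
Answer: 665/34 ≈ 19.559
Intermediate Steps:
s(W) = 1 + W (s(W) = W + 1 = 1 + W)
v(Y) = 208 + 8*Y (v(Y) = -32 + 8*(Y + 30) = -32 + 8*(30 + Y) = -32 + (240 + 8*Y) = 208 + 8*Y)
L(C) = (7 + C)**2 (L(C) = (6 + (1 + C))**2 = (7 + C)**2)
(v(-9) + L(65))/(2741 - 2469) = ((208 + 8*(-9)) + (7 + 65)**2)/(2741 - 2469) = ((208 - 72) + 72**2)/272 = (136 + 5184)*(1/272) = 5320*(1/272) = 665/34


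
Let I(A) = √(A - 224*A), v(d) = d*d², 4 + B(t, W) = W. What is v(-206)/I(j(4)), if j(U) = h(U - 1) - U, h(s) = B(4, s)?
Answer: -8741816*√1115/1115 ≈ -2.6180e+5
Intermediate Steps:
B(t, W) = -4 + W
h(s) = -4 + s
v(d) = d³
j(U) = -5 (j(U) = (-4 + (U - 1)) - U = (-4 + (-1 + U)) - U = (-5 + U) - U = -5)
I(A) = √223*√(-A) (I(A) = √(-223*A) = √223*√(-A))
v(-206)/I(j(4)) = (-206)³/((√223*√(-1*(-5)))) = -8741816*√1115/1115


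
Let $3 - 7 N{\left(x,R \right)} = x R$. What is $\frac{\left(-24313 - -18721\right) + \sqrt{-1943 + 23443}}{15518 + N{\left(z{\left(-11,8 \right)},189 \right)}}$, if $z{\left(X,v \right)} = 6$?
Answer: $- \frac{39144}{107495} + \frac{14 \sqrt{215}}{21499} \approx -0.3546$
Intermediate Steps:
$N{\left(x,R \right)} = \frac{3}{7} - \frac{R x}{7}$ ($N{\left(x,R \right)} = \frac{3}{7} - \frac{x R}{7} = \frac{3}{7} - \frac{R x}{7}$)
$\frac{\left(-24313 - -18721\right) + \sqrt{-1943 + 23443}}{15518 + N{\left(z{\left(-11,8 \right)},189 \right)}} = \frac{\left(-24313 - -18721\right) + \sqrt{-1943 + 23443}}{15518 + \left(\frac{3}{7} - 27 \cdot 6\right)} = \frac{\left(-24313 + 18721\right) + \sqrt{21500}}{15518 + \left(\frac{3}{7} - 162\right)} = \frac{-5592 + 10 \sqrt{215}}{15518 - \frac{1131}{7}} = \frac{-5592 + 10 \sqrt{215}}{\frac{107495}{7}} = \left(-5592 + 10 \sqrt{215}\right) \frac{7}{107495} = - \frac{39144}{107495} + \frac{14 \sqrt{215}}{21499}$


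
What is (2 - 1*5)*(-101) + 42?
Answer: 345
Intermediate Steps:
(2 - 1*5)*(-101) + 42 = (2 - 5)*(-101) + 42 = -3*(-101) + 42 = 303 + 42 = 345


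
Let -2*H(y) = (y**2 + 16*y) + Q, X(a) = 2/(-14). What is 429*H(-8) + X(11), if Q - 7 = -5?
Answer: 93092/7 ≈ 13299.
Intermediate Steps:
Q = 2 (Q = 7 - 5 = 2)
X(a) = -1/7 (X(a) = 2*(-1/14) = -1/7)
H(y) = -1 - 8*y - y**2/2 (H(y) = -((y**2 + 16*y) + 2)/2 = -(2 + y**2 + 16*y)/2 = -1 - 8*y - y**2/2)
429*H(-8) + X(11) = 429*(-1 - 8*(-8) - 1/2*(-8)**2) - 1/7 = 429*(-1 + 64 - 1/2*64) - 1/7 = 429*(-1 + 64 - 32) - 1/7 = 429*31 - 1/7 = 13299 - 1/7 = 93092/7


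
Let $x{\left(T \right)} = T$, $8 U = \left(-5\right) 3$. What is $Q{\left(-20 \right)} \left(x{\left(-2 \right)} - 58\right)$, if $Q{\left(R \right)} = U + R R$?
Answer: $- \frac{47775}{2} \approx -23888.0$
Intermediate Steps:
$U = - \frac{15}{8}$ ($U = \frac{\left(-5\right) 3}{8} = \frac{1}{8} \left(-15\right) = - \frac{15}{8} \approx -1.875$)
$Q{\left(R \right)} = - \frac{15}{8} + R^{2}$ ($Q{\left(R \right)} = - \frac{15}{8} + R R = - \frac{15}{8} + R^{2}$)
$Q{\left(-20 \right)} \left(x{\left(-2 \right)} - 58\right) = \left(- \frac{15}{8} + \left(-20\right)^{2}\right) \left(-2 - 58\right) = \left(- \frac{15}{8} + 400\right) \left(-60\right) = \frac{3185}{8} \left(-60\right) = - \frac{47775}{2}$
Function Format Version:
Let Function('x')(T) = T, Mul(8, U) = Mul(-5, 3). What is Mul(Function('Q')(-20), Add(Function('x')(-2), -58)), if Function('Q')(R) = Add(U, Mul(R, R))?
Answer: Rational(-47775, 2) ≈ -23888.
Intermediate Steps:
U = Rational(-15, 8) (U = Mul(Rational(1, 8), Mul(-5, 3)) = Mul(Rational(1, 8), -15) = Rational(-15, 8) ≈ -1.8750)
Function('Q')(R) = Add(Rational(-15, 8), Pow(R, 2)) (Function('Q')(R) = Add(Rational(-15, 8), Mul(R, R)) = Add(Rational(-15, 8), Pow(R, 2)))
Mul(Function('Q')(-20), Add(Function('x')(-2), -58)) = Mul(Add(Rational(-15, 8), Pow(-20, 2)), Add(-2, -58)) = Mul(Add(Rational(-15, 8), 400), -60) = Mul(Rational(3185, 8), -60) = Rational(-47775, 2)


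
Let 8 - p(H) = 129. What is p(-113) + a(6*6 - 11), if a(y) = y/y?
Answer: -120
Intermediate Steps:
p(H) = -121 (p(H) = 8 - 1*129 = 8 - 129 = -121)
a(y) = 1
p(-113) + a(6*6 - 11) = -121 + 1 = -120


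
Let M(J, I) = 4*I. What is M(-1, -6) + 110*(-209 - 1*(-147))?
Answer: -6844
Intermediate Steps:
M(-1, -6) + 110*(-209 - 1*(-147)) = 4*(-6) + 110*(-209 - 1*(-147)) = -24 + 110*(-209 + 147) = -24 + 110*(-62) = -24 - 6820 = -6844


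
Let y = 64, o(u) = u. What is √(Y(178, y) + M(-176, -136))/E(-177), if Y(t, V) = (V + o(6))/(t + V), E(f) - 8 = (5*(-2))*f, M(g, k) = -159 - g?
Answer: √523/9779 ≈ 0.0023386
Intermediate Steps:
E(f) = 8 - 10*f (E(f) = 8 + (5*(-2))*f = 8 - 10*f)
Y(t, V) = (6 + V)/(V + t) (Y(t, V) = (V + 6)/(t + V) = (6 + V)/(V + t))
√(Y(178, y) + M(-176, -136))/E(-177) = √((6 + 64)/(64 + 178) + (-159 - 1*(-176)))/(8 - 10*(-177)) = √(70/242 + (-159 + 176))/(8 + 1770) = √((1/242)*70 + 17)/1778 = √(35/121 + 17)*(1/1778) = √(2092/121)*(1/1778) = (2*√523/11)*(1/1778) = √523/9779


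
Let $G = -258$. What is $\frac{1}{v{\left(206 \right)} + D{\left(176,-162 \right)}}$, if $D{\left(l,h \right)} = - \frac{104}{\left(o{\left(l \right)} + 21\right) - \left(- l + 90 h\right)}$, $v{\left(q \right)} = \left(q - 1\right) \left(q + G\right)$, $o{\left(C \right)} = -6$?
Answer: $- \frac{14771}{157458964} \approx -9.3809 \cdot 10^{-5}$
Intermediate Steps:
$v{\left(q \right)} = \left(-1 + q\right) \left(-258 + q\right)$ ($v{\left(q \right)} = \left(q - 1\right) \left(q - 258\right) = \left(-1 + q\right) \left(-258 + q\right)$)
$D{\left(l,h \right)} = - \frac{104}{15 + l - 90 h}$ ($D{\left(l,h \right)} = - \frac{104}{\left(-6 + 21\right) - \left(- l + 90 h\right)} = - \frac{104}{15 - \left(- l + 90 h\right)} = - \frac{104}{15 + l - 90 h}$)
$\frac{1}{v{\left(206 \right)} + D{\left(176,-162 \right)}} = \frac{1}{\left(258 + 206^{2} - 53354\right) + \frac{104}{-15 - 176 + 90 \left(-162\right)}} = \frac{1}{\left(258 + 42436 - 53354\right) + \frac{104}{-15 - 176 - 14580}} = \frac{1}{-10660 + \frac{104}{-14771}} = \frac{1}{-10660 + 104 \left(- \frac{1}{14771}\right)} = \frac{1}{-10660 - \frac{104}{14771}} = \frac{1}{- \frac{157458964}{14771}} = - \frac{14771}{157458964}$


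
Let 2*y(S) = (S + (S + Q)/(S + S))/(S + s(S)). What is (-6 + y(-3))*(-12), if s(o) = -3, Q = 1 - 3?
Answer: 419/6 ≈ 69.833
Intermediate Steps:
Q = -2
y(S) = (S + (-2 + S)/(2*S))/(2*(-3 + S)) (y(S) = ((S + (S - 2)/(S + S))/(S - 3))/2 = ((S + (-2 + S)/((2*S)))/(-3 + S))/2 = ((S + (-2 + S)*(1/(2*S)))/(-3 + S))/2 = ((S + (-2 + S)/(2*S))/(-3 + S))/2 = (S + (-2 + S)/(2*S))/(2*(-3 + S)))
(-6 + y(-3))*(-12) = (-6 + (¼)*(-2 - 3 + 2*(-3)²)/(-3*(-3 - 3)))*(-12) = (-6 + (¼)*(-⅓)*(-2 - 3 + 2*9)/(-6))*(-12) = (-6 + (¼)*(-⅓)*(-⅙)*(-2 - 3 + 18))*(-12) = (-6 + (¼)*(-⅓)*(-⅙)*13)*(-12) = (-6 + 13/72)*(-12) = -419/72*(-12) = 419/6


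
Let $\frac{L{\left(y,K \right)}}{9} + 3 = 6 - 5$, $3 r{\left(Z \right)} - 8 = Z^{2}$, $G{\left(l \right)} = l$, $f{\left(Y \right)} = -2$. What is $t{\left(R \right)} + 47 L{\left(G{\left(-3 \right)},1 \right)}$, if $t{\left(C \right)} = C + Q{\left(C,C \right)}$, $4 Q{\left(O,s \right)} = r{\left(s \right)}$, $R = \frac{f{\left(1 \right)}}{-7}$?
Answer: $- \frac{41407}{49} \approx -845.04$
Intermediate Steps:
$R = \frac{2}{7}$ ($R = - \frac{2}{-7} = \left(-2\right) \left(- \frac{1}{7}\right) = \frac{2}{7} \approx 0.28571$)
$r{\left(Z \right)} = \frac{8}{3} + \frac{Z^{2}}{3}$
$L{\left(y,K \right)} = -18$ ($L{\left(y,K \right)} = -27 + 9 \left(6 - 5\right) = -27 + 9 \cdot 1 = -27 + 9 = -18$)
$Q{\left(O,s \right)} = \frac{2}{3} + \frac{s^{2}}{12}$ ($Q{\left(O,s \right)} = \frac{\frac{8}{3} + \frac{s^{2}}{3}}{4} = \frac{2}{3} + \frac{s^{2}}{12}$)
$t{\left(C \right)} = \frac{2}{3} + C + \frac{C^{2}}{12}$ ($t{\left(C \right)} = C + \left(\frac{2}{3} + \frac{C^{2}}{12}\right) = \frac{2}{3} + C + \frac{C^{2}}{12}$)
$t{\left(R \right)} + 47 L{\left(G{\left(-3 \right)},1 \right)} = \left(\frac{2}{3} + \frac{2}{7} + \frac{\left(\frac{2}{7}\right)^{2}}{12}\right) + 47 \left(-18\right) = \left(\frac{2}{3} + \frac{2}{7} + \frac{1}{12} \cdot \frac{4}{49}\right) - 846 = \left(\frac{2}{3} + \frac{2}{7} + \frac{1}{147}\right) - 846 = \frac{47}{49} - 846 = - \frac{41407}{49}$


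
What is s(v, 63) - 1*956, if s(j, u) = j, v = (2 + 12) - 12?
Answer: -954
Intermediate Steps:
v = 2 (v = 14 - 12 = 2)
s(v, 63) - 1*956 = 2 - 1*956 = 2 - 956 = -954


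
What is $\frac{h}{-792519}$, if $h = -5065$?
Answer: $\frac{5065}{792519} \approx 0.006391$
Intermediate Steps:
$\frac{h}{-792519} = - \frac{5065}{-792519} = \left(-5065\right) \left(- \frac{1}{792519}\right) = \frac{5065}{792519}$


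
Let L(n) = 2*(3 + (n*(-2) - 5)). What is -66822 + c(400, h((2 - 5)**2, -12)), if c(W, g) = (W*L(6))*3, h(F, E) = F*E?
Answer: -100422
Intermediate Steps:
L(n) = -4 - 4*n (L(n) = 2*(3 + (-2*n - 5)) = 2*(3 + (-5 - 2*n)) = 2*(-2 - 2*n) = -4 - 4*n)
h(F, E) = E*F
c(W, g) = -84*W (c(W, g) = (W*(-4 - 4*6))*3 = (W*(-4 - 24))*3 = (W*(-28))*3 = -28*W*3 = -84*W)
-66822 + c(400, h((2 - 5)**2, -12)) = -66822 - 84*400 = -66822 - 33600 = -100422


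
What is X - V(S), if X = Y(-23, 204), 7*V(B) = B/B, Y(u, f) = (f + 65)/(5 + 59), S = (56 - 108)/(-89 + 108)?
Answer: 1819/448 ≈ 4.0603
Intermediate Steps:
S = -52/19 ≈ -2.7368
Y(u, f) = 65/64 + f/64 (Y(u, f) = (65 + f)/64 = (65 + f)*(1/64) = 65/64 + f/64)
V(B) = ⅐ (V(B) = (B/B)/7 = (⅐)*1 = ⅐)
X = 269/64 (X = 65/64 + (1/64)*204 = 65/64 + 51/16 = 269/64 ≈ 4.2031)
X - V(S) = 269/64 - 1*⅐ = 269/64 - ⅐ = 1819/448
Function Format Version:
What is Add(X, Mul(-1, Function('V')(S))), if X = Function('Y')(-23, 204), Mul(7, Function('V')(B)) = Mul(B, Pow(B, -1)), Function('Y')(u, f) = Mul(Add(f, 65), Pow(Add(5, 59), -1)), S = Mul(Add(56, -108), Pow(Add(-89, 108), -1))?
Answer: Rational(1819, 448) ≈ 4.0603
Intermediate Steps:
S = Rational(-52, 19) (S = Mul(-52, Pow(19, -1)) = Mul(-52, Rational(1, 19)) = Rational(-52, 19) ≈ -2.7368)
Function('Y')(u, f) = Add(Rational(65, 64), Mul(Rational(1, 64), f)) (Function('Y')(u, f) = Mul(Add(65, f), Pow(64, -1)) = Mul(Add(65, f), Rational(1, 64)) = Add(Rational(65, 64), Mul(Rational(1, 64), f)))
Function('V')(B) = Rational(1, 7) (Function('V')(B) = Mul(Rational(1, 7), Mul(B, Pow(B, -1))) = Mul(Rational(1, 7), 1) = Rational(1, 7))
X = Rational(269, 64) (X = Add(Rational(65, 64), Mul(Rational(1, 64), 204)) = Add(Rational(65, 64), Rational(51, 16)) = Rational(269, 64) ≈ 4.2031)
Add(X, Mul(-1, Function('V')(S))) = Add(Rational(269, 64), Mul(-1, Rational(1, 7))) = Add(Rational(269, 64), Rational(-1, 7)) = Rational(1819, 448)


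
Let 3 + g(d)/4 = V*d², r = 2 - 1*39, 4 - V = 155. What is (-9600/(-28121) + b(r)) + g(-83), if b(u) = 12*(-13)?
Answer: -117014958404/28121 ≈ -4.1611e+6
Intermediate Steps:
V = -151 (V = 4 - 1*155 = 4 - 155 = -151)
r = -37 (r = 2 - 39 = -37)
g(d) = -12 - 604*d² (g(d) = -12 + 4*(-151*d²) = -12 - 604*d²)
b(u) = -156
(-9600/(-28121) + b(r)) + g(-83) = (-9600/(-28121) - 156) + (-12 - 604*(-83)²) = (-9600*(-1/28121) - 156) + (-12 - 604*6889) = (9600/28121 - 156) + (-12 - 4160956) = -4377276/28121 - 4160968 = -117014958404/28121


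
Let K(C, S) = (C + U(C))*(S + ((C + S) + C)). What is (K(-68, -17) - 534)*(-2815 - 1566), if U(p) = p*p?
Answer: 3395511574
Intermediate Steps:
U(p) = p²
K(C, S) = (C + C²)*(2*C + 2*S) (K(C, S) = (C + C²)*(S + ((C + S) + C)) = (C + C²)*(S + (S + 2*C)) = (C + C²)*(2*C + 2*S))
(K(-68, -17) - 534)*(-2815 - 1566) = (2*(-68)*(-68 - 17 + (-68)² - 68*(-17)) - 534)*(-2815 - 1566) = (2*(-68)*(-68 - 17 + 4624 + 1156) - 534)*(-4381) = (2*(-68)*5695 - 534)*(-4381) = (-774520 - 534)*(-4381) = -775054*(-4381) = 3395511574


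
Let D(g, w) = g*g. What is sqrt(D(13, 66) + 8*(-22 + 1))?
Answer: 1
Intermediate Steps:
D(g, w) = g**2
sqrt(D(13, 66) + 8*(-22 + 1)) = sqrt(13**2 + 8*(-22 + 1)) = sqrt(169 + 8*(-21)) = sqrt(169 - 168) = sqrt(1) = 1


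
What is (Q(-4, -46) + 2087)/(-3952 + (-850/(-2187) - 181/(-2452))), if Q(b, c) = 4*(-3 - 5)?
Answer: -11019986820/21190214801 ≈ -0.52005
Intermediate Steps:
Q(b, c) = -32 (Q(b, c) = 4*(-8) = -32)
(Q(-4, -46) + 2087)/(-3952 + (-850/(-2187) - 181/(-2452))) = (-32 + 2087)/(-3952 + (-850/(-2187) - 181/(-2452))) = 2055/(-3952 + (-850*(-1/2187) - 181*(-1/2452))) = 2055/(-3952 + (850/2187 + 181/2452)) = 2055/(-3952 + 2480047/5362524) = 2055/(-21190214801/5362524) = 2055*(-5362524/21190214801) = -11019986820/21190214801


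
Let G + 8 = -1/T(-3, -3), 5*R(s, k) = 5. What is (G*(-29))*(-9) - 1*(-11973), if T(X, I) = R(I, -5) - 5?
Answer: 39801/4 ≈ 9950.3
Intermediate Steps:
R(s, k) = 1 (R(s, k) = (⅕)*5 = 1)
T(X, I) = -4 (T(X, I) = 1 - 5 = -4)
G = -31/4 (G = -8 - 1/(-4) = -8 - 1*(-¼) = -8 + ¼ = -31/4 ≈ -7.7500)
(G*(-29))*(-9) - 1*(-11973) = -31/4*(-29)*(-9) - 1*(-11973) = (899/4)*(-9) + 11973 = -8091/4 + 11973 = 39801/4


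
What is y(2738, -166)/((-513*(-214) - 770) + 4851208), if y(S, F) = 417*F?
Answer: -34611/2480110 ≈ -0.013955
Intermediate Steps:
y(2738, -166)/((-513*(-214) - 770) + 4851208) = (417*(-166))/((-513*(-214) - 770) + 4851208) = -69222/((109782 - 770) + 4851208) = -69222/(109012 + 4851208) = -69222/4960220 = -69222*1/4960220 = -34611/2480110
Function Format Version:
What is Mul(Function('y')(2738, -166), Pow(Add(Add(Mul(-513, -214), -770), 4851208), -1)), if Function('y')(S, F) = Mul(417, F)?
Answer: Rational(-34611, 2480110) ≈ -0.013955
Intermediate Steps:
Mul(Function('y')(2738, -166), Pow(Add(Add(Mul(-513, -214), -770), 4851208), -1)) = Mul(Mul(417, -166), Pow(Add(Add(Mul(-513, -214), -770), 4851208), -1)) = Mul(-69222, Pow(Add(Add(109782, -770), 4851208), -1)) = Mul(-69222, Pow(Add(109012, 4851208), -1)) = Mul(-69222, Pow(4960220, -1)) = Mul(-69222, Rational(1, 4960220)) = Rational(-34611, 2480110)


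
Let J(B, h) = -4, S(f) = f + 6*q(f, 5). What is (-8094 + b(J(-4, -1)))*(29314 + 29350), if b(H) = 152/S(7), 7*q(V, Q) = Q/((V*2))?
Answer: -84775463728/179 ≈ -4.7361e+8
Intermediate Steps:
q(V, Q) = Q/(14*V) (q(V, Q) = (Q/((V*2)))/7 = (Q/((2*V)))/7 = (Q*(1/(2*V)))/7 = (Q/(2*V))/7 = Q/(14*V))
S(f) = f + 15/(7*f) (S(f) = f + 6*((1/14)*5/f) = f + 6*(5/(14*f)) = f + 15/(7*f))
b(H) = 3724/179 (b(H) = 152/(7 + (15/7)/7) = 152/(7 + (15/7)*(⅐)) = 152/(7 + 15/49) = 152/(358/49) = 152*(49/358) = 3724/179)
(-8094 + b(J(-4, -1)))*(29314 + 29350) = (-8094 + 3724/179)*(29314 + 29350) = -1445102/179*58664 = -84775463728/179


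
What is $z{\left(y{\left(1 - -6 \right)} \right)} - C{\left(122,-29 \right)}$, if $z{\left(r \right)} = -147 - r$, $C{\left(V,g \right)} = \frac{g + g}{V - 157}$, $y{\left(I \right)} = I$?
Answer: $- \frac{5448}{35} \approx -155.66$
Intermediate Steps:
$C{\left(V,g \right)} = \frac{2 g}{-157 + V}$
$z{\left(y{\left(1 - -6 \right)} \right)} - C{\left(122,-29 \right)} = \left(-147 - \left(1 - -6\right)\right) - 2 \left(-29\right) \frac{1}{-157 + 122} = \left(-147 - \left(1 + 6\right)\right) - 2 \left(-29\right) \frac{1}{-35} = \left(-147 - 7\right) - 2 \left(-29\right) \left(- \frac{1}{35}\right) = \left(-147 - 7\right) - \frac{58}{35} = -154 - \frac{58}{35} = - \frac{5448}{35}$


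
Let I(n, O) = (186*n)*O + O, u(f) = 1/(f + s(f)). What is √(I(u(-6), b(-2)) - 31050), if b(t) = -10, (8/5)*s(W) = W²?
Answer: 30*I*√4191/11 ≈ 176.56*I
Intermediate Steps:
s(W) = 5*W²/8
u(f) = 1/(f + 5*f²/8)
I(n, O) = O + 186*O*n (I(n, O) = 186*O*n + O = O + 186*O*n)
√(I(u(-6), b(-2)) - 31050) = √(-10*(1 + 186*(8/(-6*(8 + 5*(-6))))) - 31050) = √(-10*(1 + 186*(8*(-⅙)/(8 - 30))) - 31050) = √(-10*(1 + 186*(8*(-⅙)/(-22))) - 31050) = √(-10*(1 + 186*(8*(-⅙)*(-1/22))) - 31050) = √(-10*(1 + 186*(2/33)) - 31050) = √(-10*(1 + 124/11) - 31050) = √(-10*135/11 - 31050) = √(-1350/11 - 31050) = √(-342900/11) = 30*I*√4191/11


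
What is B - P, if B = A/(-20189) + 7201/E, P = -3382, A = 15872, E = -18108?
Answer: 1235966926219/365582412 ≈ 3380.8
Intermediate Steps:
B = -432791165/365582412 (B = 15872/(-20189) + 7201/(-18108) = 15872*(-1/20189) + 7201*(-1/18108) = -15872/20189 - 7201/18108 = -432791165/365582412 ≈ -1.1838)
B - P = -432791165/365582412 - 1*(-3382) = -432791165/365582412 + 3382 = 1235966926219/365582412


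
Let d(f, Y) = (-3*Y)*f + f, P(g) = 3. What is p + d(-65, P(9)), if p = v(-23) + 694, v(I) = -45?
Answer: 1169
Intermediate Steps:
p = 649 (p = -45 + 694 = 649)
d(f, Y) = f - 3*Y*f (d(f, Y) = -3*Y*f + f = f - 3*Y*f)
p + d(-65, P(9)) = 649 - 65*(1 - 3*3) = 649 - 65*(1 - 9) = 649 - 65*(-8) = 649 + 520 = 1169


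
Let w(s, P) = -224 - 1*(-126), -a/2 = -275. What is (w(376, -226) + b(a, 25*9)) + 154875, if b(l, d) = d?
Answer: 155002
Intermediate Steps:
a = 550 (a = -2*(-275) = 550)
w(s, P) = -98 (w(s, P) = -224 + 126 = -98)
(w(376, -226) + b(a, 25*9)) + 154875 = (-98 + 25*9) + 154875 = (-98 + 225) + 154875 = 127 + 154875 = 155002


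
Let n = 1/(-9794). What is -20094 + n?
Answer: -196800637/9794 ≈ -20094.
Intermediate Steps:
n = -1/9794 ≈ -0.00010210
-20094 + n = -20094 - 1/9794 = -196800637/9794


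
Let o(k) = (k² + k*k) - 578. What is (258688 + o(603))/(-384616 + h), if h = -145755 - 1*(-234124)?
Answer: -985328/296247 ≈ -3.3260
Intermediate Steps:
h = 88369 (h = -145755 + 234124 = 88369)
o(k) = -578 + 2*k² (o(k) = (k² + k²) - 578 = 2*k² - 578 = -578 + 2*k²)
(258688 + o(603))/(-384616 + h) = (258688 + (-578 + 2*603²))/(-384616 + 88369) = (258688 + (-578 + 2*363609))/(-296247) = (258688 + (-578 + 727218))*(-1/296247) = (258688 + 726640)*(-1/296247) = 985328*(-1/296247) = -985328/296247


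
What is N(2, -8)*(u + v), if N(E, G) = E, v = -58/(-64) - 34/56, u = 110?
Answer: 24707/112 ≈ 220.60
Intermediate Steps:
v = 67/224 (v = -58*(-1/64) - 34*1/56 = 29/32 - 17/28 = 67/224 ≈ 0.29911)
N(2, -8)*(u + v) = 2*(110 + 67/224) = 2*(24707/224) = 24707/112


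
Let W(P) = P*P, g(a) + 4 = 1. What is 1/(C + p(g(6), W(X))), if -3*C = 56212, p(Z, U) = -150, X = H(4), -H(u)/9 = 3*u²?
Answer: -3/56662 ≈ -5.2946e-5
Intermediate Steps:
H(u) = -27*u²
X = -432 (X = -27*4² = -27*16 = -432)
g(a) = -3 (g(a) = -4 + 1 = -3)
W(P) = P²
C = -56212/3 (C = -⅓*56212 = -56212/3 ≈ -18737.)
1/(C + p(g(6), W(X))) = 1/(-56212/3 - 150) = 1/(-56662/3) = -3/56662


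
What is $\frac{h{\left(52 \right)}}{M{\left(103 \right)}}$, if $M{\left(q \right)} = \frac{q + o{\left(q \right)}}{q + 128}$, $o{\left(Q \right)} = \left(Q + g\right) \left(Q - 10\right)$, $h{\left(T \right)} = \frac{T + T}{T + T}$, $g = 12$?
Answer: $\frac{231}{10798} \approx 0.021393$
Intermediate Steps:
$h{\left(T \right)} = 1$ ($h{\left(T \right)} = \frac{2 T}{2 T} = 2 T \frac{1}{2 T} = 1$)
$o{\left(Q \right)} = \left(-10 + Q\right) \left(12 + Q\right)$ ($o{\left(Q \right)} = \left(Q + 12\right) \left(Q - 10\right) = \left(12 + Q\right) \left(-10 + Q\right) = \left(-10 + Q\right) \left(12 + Q\right)$)
$M{\left(q \right)} = \frac{-120 + q^{2} + 3 q}{128 + q}$ ($M{\left(q \right)} = \frac{q + \left(-120 + q^{2} + 2 q\right)}{q + 128} = \frac{-120 + q^{2} + 3 q}{128 + q}$)
$\frac{h{\left(52 \right)}}{M{\left(103 \right)}} = 1 \frac{1}{\frac{1}{128 + 103} \left(-120 + 103^{2} + 3 \cdot 103\right)} = 1 \frac{1}{\frac{1}{231} \left(-120 + 10609 + 309\right)} = 1 \frac{1}{\frac{1}{231} \cdot 10798} = 1 \frac{1}{\frac{10798}{231}} = 1 \cdot \frac{231}{10798} = \frac{231}{10798}$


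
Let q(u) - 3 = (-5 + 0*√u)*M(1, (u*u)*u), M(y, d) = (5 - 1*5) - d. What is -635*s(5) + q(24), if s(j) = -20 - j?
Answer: 84998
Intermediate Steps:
M(y, d) = -d (M(y, d) = (5 - 5) - d = 0 - d = -d)
q(u) = 3 + 5*u³ (q(u) = 3 + (-5 + 0*√u)*(-u*u*u) = 3 + (-5 + 0)*(-u²*u) = 3 - (-5)*u³ = 3 + 5*u³)
-635*s(5) + q(24) = -635*(-20 - 1*5) + (3 + 5*24³) = -635*(-20 - 5) + (3 + 5*13824) = -635*(-25) + (3 + 69120) = 15875 + 69123 = 84998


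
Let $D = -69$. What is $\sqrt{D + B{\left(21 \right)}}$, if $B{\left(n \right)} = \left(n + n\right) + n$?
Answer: $i \sqrt{6} \approx 2.4495 i$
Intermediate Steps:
$B{\left(n \right)} = 3 n$ ($B{\left(n \right)} = 2 n + n = 3 n$)
$\sqrt{D + B{\left(21 \right)}} = \sqrt{-69 + 3 \cdot 21} = \sqrt{-69 + 63} = \sqrt{-6} = i \sqrt{6}$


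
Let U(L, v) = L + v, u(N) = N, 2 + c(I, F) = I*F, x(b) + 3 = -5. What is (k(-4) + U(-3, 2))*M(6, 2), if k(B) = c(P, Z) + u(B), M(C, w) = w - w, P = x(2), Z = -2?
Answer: 0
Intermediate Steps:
x(b) = -8 (x(b) = -3 - 5 = -8)
P = -8
c(I, F) = -2 + F*I (c(I, F) = -2 + I*F = -2 + F*I)
M(C, w) = 0
k(B) = 14 + B (k(B) = (-2 - 2*(-8)) + B = (-2 + 16) + B = 14 + B)
(k(-4) + U(-3, 2))*M(6, 2) = ((14 - 4) + (-3 + 2))*0 = (10 - 1)*0 = 9*0 = 0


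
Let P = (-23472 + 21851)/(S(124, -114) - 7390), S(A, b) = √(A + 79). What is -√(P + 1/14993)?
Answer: -√(364495467699 - 14993*√203)/(14993*√(7390 - √203)) ≈ -0.46887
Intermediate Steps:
S(A, b) = √(79 + A)
P = -1621/(-7390 + √203) (P = (-23472 + 21851)/(√(79 + 124) - 7390) = -1621/(√203 - 7390) = -1621/(-7390 + √203) ≈ 0.21977)
-√(P + 1/14993) = -√((11979190/54611897 + 1621*√203/54611897) + 1/14993) = -√(179658607567/818796171721 + 1621*√203/54611897)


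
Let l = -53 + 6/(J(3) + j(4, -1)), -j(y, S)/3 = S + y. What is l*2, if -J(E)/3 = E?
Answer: -320/3 ≈ -106.67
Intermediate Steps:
j(y, S) = -3*S - 3*y (j(y, S) = -3*(S + y) = -3*S - 3*y)
J(E) = -3*E
l = -160/3 (l = -53 + 6/(-3*3 + (-3*(-1) - 3*4)) = -53 + 6/(-9 + (3 - 12)) = -53 + 6/(-9 - 9) = -53 + 6/(-18) = -53 - 1/18*6 = -53 - ⅓ = -160/3 ≈ -53.333)
l*2 = -160/3*2 = -320/3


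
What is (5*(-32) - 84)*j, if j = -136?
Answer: 33184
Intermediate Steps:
(5*(-32) - 84)*j = (5*(-32) - 84)*(-136) = (-160 - 84)*(-136) = -244*(-136) = 33184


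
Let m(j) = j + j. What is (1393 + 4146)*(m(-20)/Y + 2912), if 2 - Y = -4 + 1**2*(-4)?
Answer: 16107412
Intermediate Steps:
Y = 10 (Y = 2 - (-4 + 1**2*(-4)) = 2 - (-4 + 1*(-4)) = 2 - (-4 - 4) = 2 - 1*(-8) = 2 + 8 = 10)
m(j) = 2*j
(1393 + 4146)*(m(-20)/Y + 2912) = (1393 + 4146)*((2*(-20))/10 + 2912) = 5539*((1/10)*(-40) + 2912) = 5539*(-4 + 2912) = 5539*2908 = 16107412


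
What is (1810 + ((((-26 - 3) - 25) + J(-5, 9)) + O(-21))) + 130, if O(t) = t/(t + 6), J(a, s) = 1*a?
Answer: 9412/5 ≈ 1882.4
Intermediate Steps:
J(a, s) = a
O(t) = t/(6 + t)
(1810 + ((((-26 - 3) - 25) + J(-5, 9)) + O(-21))) + 130 = (1810 + ((((-26 - 3) - 25) - 5) - 21/(6 - 21))) + 130 = (1810 + (((-29 - 25) - 5) - 21/(-15))) + 130 = (1810 + ((-54 - 5) - 21*(-1/15))) + 130 = (1810 + (-59 + 7/5)) + 130 = (1810 - 288/5) + 130 = 8762/5 + 130 = 9412/5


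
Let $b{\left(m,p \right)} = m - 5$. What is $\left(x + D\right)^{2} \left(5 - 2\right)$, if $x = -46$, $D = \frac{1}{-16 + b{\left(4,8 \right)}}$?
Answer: $\frac{1839267}{289} \approx 6364.2$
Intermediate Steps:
$b{\left(m,p \right)} = -5 + m$
$D = - \frac{1}{17}$ ($D = \frac{1}{-16 + \left(-5 + 4\right)} = \frac{1}{-16 - 1} = \frac{1}{-17} = - \frac{1}{17} \approx -0.058824$)
$\left(x + D\right)^{2} \left(5 - 2\right) = \left(-46 - \frac{1}{17}\right)^{2} \left(5 - 2\right) = \left(- \frac{783}{17}\right)^{2} \cdot 3 = \frac{613089}{289} \cdot 3 = \frac{1839267}{289}$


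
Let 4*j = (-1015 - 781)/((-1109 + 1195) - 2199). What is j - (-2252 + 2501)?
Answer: -525688/2113 ≈ -248.79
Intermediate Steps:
j = 449/2113 (j = ((-1015 - 781)/((-1109 + 1195) - 2199))/4 = (-1796/(86 - 2199))/4 = (-1796/(-2113))/4 = (-1796*(-1/2113))/4 = (1/4)*(1796/2113) = 449/2113 ≈ 0.21249)
j - (-2252 + 2501) = 449/2113 - (-2252 + 2501) = 449/2113 - 1*249 = 449/2113 - 249 = -525688/2113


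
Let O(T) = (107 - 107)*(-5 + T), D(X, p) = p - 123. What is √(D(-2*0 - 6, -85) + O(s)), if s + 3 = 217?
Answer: 4*I*√13 ≈ 14.422*I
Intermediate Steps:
s = 214 (s = -3 + 217 = 214)
D(X, p) = -123 + p
O(T) = 0 (O(T) = 0*(-5 + T) = 0)
√(D(-2*0 - 6, -85) + O(s)) = √((-123 - 85) + 0) = √(-208 + 0) = √(-208) = 4*I*√13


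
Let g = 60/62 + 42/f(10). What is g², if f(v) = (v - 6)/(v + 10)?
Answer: 42771600/961 ≈ 44507.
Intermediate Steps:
f(v) = (-6 + v)/(10 + v)
g = 6540/31 (g = 60/62 + 42/(((-6 + 10)/(10 + 10))) = 60*(1/62) + 42/((4/20)) = 30/31 + 42/(((1/20)*4)) = 30/31 + 42/(⅕) = 30/31 + 42*5 = 30/31 + 210 = 6540/31 ≈ 210.97)
g² = (6540/31)² = 42771600/961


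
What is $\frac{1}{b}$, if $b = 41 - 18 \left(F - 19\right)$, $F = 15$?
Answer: $\frac{1}{113} \approx 0.0088496$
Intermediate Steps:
$b = 113$ ($b = 41 - 18 \left(15 - 19\right) = 41 - -72 = 41 + 72 = 113$)
$\frac{1}{b} = \frac{1}{113}$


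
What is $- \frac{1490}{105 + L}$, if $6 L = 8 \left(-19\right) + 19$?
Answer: $- \frac{8940}{497} \approx -17.988$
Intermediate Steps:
$L = - \frac{133}{6}$ ($L = \frac{8 \left(-19\right) + 19}{6} = \frac{-152 + 19}{6} = \frac{1}{6} \left(-133\right) = - \frac{133}{6} \approx -22.167$)
$- \frac{1490}{105 + L} = - \frac{1490}{105 - \frac{133}{6}} = - \frac{1490}{\frac{497}{6}} = \left(-1490\right) \frac{6}{497} = - \frac{8940}{497}$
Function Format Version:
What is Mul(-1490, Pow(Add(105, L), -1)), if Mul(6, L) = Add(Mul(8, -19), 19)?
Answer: Rational(-8940, 497) ≈ -17.988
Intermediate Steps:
L = Rational(-133, 6) (L = Mul(Rational(1, 6), Add(Mul(8, -19), 19)) = Mul(Rational(1, 6), Add(-152, 19)) = Mul(Rational(1, 6), -133) = Rational(-133, 6) ≈ -22.167)
Mul(-1490, Pow(Add(105, L), -1)) = Mul(-1490, Pow(Add(105, Rational(-133, 6)), -1)) = Mul(-1490, Pow(Rational(497, 6), -1)) = Mul(-1490, Rational(6, 497)) = Rational(-8940, 497)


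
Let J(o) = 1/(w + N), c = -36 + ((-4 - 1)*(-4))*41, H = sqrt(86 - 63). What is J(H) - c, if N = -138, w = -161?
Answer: -234417/299 ≈ -784.00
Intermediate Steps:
H = sqrt(23) ≈ 4.7958
c = 784 (c = -36 - 5*(-4)*41 = -36 + 20*41 = -36 + 820 = 784)
J(o) = -1/299 (J(o) = 1/(-161 - 138) = 1/(-299) = -1/299)
J(H) - c = -1/299 - 1*784 = -1/299 - 784 = -234417/299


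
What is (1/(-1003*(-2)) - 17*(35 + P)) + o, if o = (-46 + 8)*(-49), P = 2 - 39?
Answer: 3803377/2006 ≈ 1896.0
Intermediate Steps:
P = -37
o = 1862 (o = -38*(-49) = 1862)
(1/(-1003*(-2)) - 17*(35 + P)) + o = (1/(-1003*(-2)) - 17*(35 - 37)) + 1862 = (1/2006 - 17*(-2)) + 1862 = (1/2006 + 34) + 1862 = 68205/2006 + 1862 = 3803377/2006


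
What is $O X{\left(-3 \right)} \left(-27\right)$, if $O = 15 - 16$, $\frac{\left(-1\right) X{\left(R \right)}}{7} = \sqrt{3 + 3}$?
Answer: $- 189 \sqrt{6} \approx -462.95$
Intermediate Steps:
$X{\left(R \right)} = - 7 \sqrt{6}$ ($X{\left(R \right)} = - 7 \sqrt{3 + 3} = - 7 \sqrt{6}$)
$O = -1$ ($O = 15 - 16 = -1$)
$O X{\left(-3 \right)} \left(-27\right) = - \left(-7\right) \sqrt{6} \left(-27\right) = 7 \sqrt{6} \left(-27\right) = - 189 \sqrt{6}$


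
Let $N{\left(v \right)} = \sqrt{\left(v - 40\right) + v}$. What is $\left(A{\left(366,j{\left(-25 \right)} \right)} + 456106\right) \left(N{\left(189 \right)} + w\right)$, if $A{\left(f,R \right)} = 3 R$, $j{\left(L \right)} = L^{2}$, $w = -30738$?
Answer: $-14077419978 + 5953753 \sqrt{2} \approx -1.4069 \cdot 10^{10}$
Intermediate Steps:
$N{\left(v \right)} = \sqrt{-40 + 2 v}$ ($N{\left(v \right)} = \sqrt{\left(v - 40\right) + v} = \sqrt{\left(-40 + v\right) + v} = \sqrt{-40 + 2 v}$)
$\left(A{\left(366,j{\left(-25 \right)} \right)} + 456106\right) \left(N{\left(189 \right)} + w\right) = \left(3 \left(-25\right)^{2} + 456106\right) \left(\sqrt{-40 + 2 \cdot 189} - 30738\right) = \left(3 \cdot 625 + 456106\right) \left(\sqrt{-40 + 378} - 30738\right) = \left(1875 + 456106\right) \left(\sqrt{338} - 30738\right) = 457981 \left(13 \sqrt{2} - 30738\right) = 457981 \left(-30738 + 13 \sqrt{2}\right) = -14077419978 + 5953753 \sqrt{2}$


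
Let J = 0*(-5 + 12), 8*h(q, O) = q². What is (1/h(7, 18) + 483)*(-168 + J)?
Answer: -568200/7 ≈ -81171.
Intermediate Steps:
h(q, O) = q²/8
J = 0 (J = 0*7 = 0)
(1/h(7, 18) + 483)*(-168 + J) = (1/((⅛)*7²) + 483)*(-168 + 0) = (1/((⅛)*49) + 483)*(-168) = (1/(49/8) + 483)*(-168) = (8/49 + 483)*(-168) = (23675/49)*(-168) = -568200/7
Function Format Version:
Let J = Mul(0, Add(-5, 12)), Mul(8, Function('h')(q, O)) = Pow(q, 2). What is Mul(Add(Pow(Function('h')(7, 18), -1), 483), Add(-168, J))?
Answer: Rational(-568200, 7) ≈ -81171.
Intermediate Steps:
Function('h')(q, O) = Mul(Rational(1, 8), Pow(q, 2))
J = 0 (J = Mul(0, 7) = 0)
Mul(Add(Pow(Function('h')(7, 18), -1), 483), Add(-168, J)) = Mul(Add(Pow(Mul(Rational(1, 8), Pow(7, 2)), -1), 483), Add(-168, 0)) = Mul(Add(Pow(Mul(Rational(1, 8), 49), -1), 483), -168) = Mul(Add(Pow(Rational(49, 8), -1), 483), -168) = Mul(Add(Rational(8, 49), 483), -168) = Mul(Rational(23675, 49), -168) = Rational(-568200, 7)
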